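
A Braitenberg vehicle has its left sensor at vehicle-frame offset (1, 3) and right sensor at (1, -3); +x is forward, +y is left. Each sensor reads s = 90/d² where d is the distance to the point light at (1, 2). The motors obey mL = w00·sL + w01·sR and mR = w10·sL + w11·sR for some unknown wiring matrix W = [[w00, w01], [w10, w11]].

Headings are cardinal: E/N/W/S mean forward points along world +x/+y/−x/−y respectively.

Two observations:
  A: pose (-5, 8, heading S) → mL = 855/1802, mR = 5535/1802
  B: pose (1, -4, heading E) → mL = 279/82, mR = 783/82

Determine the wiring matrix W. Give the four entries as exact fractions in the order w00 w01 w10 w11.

obs A: pose=(-5,8,S) → sL=45/17, sR=45/53, mL=855/1802, mR=5535/1802
obs B: pose=(1,-4,E) → sL=9, sR=45/41, mL=279/82, mR=783/82
sensor matrix S = [[45/17, 45/53], [9, 45/41]]; det S = -174960/36941
solve [mL_A; mL_B] = S·[w00; w01] and [mR_A; mR_B] = S·[w10; w11]:
  w00 = 1/2, w01 = -1, w10 = 1, w11 = 1/2

1/2 -1 1 1/2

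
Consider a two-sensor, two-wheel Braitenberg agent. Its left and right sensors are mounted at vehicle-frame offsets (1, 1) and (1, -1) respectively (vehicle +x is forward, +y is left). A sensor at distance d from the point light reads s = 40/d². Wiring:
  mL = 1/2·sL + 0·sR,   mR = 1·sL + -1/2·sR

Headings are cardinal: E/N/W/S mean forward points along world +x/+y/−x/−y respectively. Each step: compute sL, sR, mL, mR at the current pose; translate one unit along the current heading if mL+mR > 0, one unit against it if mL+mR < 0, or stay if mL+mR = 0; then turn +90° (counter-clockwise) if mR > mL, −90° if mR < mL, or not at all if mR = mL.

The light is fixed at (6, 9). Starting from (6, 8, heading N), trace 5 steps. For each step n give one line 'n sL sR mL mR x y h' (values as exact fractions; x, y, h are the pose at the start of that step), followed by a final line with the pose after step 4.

0 40 40 20 20 6 8 N
1 20 20 10 10 6 9 N
2 8 8 4 4 6 10 N
3 4 4 2 2 6 11 N
4 40/17 40/17 20/17 20/17 6 12 N
final 6 13 N

n=0: pose=(6,8,N); sL=40, sR=40; mL=20, mR=20; mL+mR=40 → advance +1; mR−mL=0 → turn +0·90°
n=1: pose=(6,9,N); sL=20, sR=20; mL=10, mR=10; mL+mR=20 → advance +1; mR−mL=0 → turn +0·90°
n=2: pose=(6,10,N); sL=8, sR=8; mL=4, mR=4; mL+mR=8 → advance +1; mR−mL=0 → turn +0·90°
n=3: pose=(6,11,N); sL=4, sR=4; mL=2, mR=2; mL+mR=4 → advance +1; mR−mL=0 → turn +0·90°
n=4: pose=(6,12,N); sL=40/17, sR=40/17; mL=20/17, mR=20/17; mL+mR=40/17 → advance +1; mR−mL=0 → turn +0·90°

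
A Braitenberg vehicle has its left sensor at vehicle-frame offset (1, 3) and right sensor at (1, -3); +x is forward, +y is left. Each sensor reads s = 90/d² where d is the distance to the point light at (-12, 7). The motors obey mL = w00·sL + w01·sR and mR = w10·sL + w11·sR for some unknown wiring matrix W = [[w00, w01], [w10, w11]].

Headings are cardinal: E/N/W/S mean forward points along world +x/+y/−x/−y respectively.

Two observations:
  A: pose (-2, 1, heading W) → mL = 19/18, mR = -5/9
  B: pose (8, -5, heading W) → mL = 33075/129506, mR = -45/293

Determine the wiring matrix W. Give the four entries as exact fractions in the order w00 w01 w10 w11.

1 1/2 -1 0

obs A: pose=(-2,1,W) → sL=5/9, sR=1, mL=19/18, mR=-5/9
obs B: pose=(8,-5,W) → sL=45/293, sR=45/221, mL=33075/129506, mR=-45/293
sensor matrix S = [[5/9, 1], [45/293, 45/221]]; det S = -2620/64753
solve [mL_A; mL_B] = S·[w00; w01] and [mR_A; mR_B] = S·[w10; w11]:
  w00 = 1, w01 = 1/2, w10 = -1, w11 = 0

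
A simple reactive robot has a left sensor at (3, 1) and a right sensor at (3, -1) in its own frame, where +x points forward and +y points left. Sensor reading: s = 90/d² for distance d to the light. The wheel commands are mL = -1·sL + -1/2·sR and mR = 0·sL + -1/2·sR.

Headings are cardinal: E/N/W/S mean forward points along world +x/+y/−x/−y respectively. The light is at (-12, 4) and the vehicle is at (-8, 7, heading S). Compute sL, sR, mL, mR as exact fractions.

18/5 10 -43/5 -5

left sensor world pos  = (-7, 4); dL² = 25
right sensor world pos = (-9, 4); dR² = 9
sL = 90/25 = 18/5
sR = 90/9 = 10
mL = -1·sL + -1/2·sR = -43/5
mR = 0·sL + -1/2·sR = -5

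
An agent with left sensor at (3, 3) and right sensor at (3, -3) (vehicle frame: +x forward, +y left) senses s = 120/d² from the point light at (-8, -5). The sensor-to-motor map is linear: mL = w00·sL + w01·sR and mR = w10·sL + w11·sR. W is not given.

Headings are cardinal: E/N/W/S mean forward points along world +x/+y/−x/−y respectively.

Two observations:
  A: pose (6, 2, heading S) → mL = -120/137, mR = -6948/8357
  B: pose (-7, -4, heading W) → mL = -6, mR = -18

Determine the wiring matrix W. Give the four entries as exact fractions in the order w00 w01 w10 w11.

0 -1 -1 -1/2

obs A: pose=(6,2,S) → sL=24/61, sR=120/137, mL=-120/137, mR=-6948/8357
obs B: pose=(-7,-4,W) → sL=15, sR=6, mL=-6, mR=-18
sensor matrix S = [[24/61, 120/137], [15, 6]]; det S = -90072/8357
solve [mL_A; mL_B] = S·[w00; w01] and [mR_A; mR_B] = S·[w10; w11]:
  w00 = 0, w01 = -1, w10 = -1, w11 = -1/2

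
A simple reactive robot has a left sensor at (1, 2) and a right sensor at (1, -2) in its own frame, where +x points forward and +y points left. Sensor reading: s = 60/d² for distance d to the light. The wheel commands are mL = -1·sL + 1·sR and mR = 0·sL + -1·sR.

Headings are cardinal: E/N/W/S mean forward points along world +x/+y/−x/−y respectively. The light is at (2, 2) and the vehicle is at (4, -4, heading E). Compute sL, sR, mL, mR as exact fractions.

left sensor world pos  = (5, -2); dL² = 25
right sensor world pos = (5, -6); dR² = 73
sL = 60/25 = 12/5
sR = 60/73 = 60/73
mL = -1·sL + 1·sR = -576/365
mR = 0·sL + -1·sR = -60/73

12/5 60/73 -576/365 -60/73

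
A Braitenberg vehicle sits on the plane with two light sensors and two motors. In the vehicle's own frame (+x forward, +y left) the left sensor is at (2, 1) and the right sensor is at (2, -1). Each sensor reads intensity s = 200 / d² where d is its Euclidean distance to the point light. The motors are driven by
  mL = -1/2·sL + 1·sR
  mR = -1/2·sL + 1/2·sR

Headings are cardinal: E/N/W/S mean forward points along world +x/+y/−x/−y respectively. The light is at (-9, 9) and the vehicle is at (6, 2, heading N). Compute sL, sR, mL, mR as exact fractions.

200/221 200/281 16100/62101 -6000/62101

left sensor world pos  = (5, 4); dL² = 221
right sensor world pos = (7, 4); dR² = 281
sL = 200/221 = 200/221
sR = 200/281 = 200/281
mL = -1/2·sL + 1·sR = 16100/62101
mR = -1/2·sL + 1/2·sR = -6000/62101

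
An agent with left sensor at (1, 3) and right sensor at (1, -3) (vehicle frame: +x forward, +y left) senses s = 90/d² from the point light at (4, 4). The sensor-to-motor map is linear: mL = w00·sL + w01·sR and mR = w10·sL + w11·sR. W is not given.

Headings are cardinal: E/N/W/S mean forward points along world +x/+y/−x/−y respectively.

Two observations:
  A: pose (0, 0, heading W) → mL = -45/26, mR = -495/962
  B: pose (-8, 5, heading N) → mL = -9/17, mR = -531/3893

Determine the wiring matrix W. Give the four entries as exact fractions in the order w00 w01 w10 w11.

0 -1/2 1 -1/2

obs A: pose=(0,0,W) → sL=45/37, sR=45/13, mL=-45/26, mR=-495/962
obs B: pose=(-8,5,N) → sL=90/229, sR=18/17, mL=-9/17, mR=-531/3893
sensor matrix S = [[45/37, 45/13], [90/229, 18/17]]; det S = -136080/1872533
solve [mL_A; mL_B] = S·[w00; w01] and [mR_A; mR_B] = S·[w10; w11]:
  w00 = 0, w01 = -1/2, w10 = 1, w11 = -1/2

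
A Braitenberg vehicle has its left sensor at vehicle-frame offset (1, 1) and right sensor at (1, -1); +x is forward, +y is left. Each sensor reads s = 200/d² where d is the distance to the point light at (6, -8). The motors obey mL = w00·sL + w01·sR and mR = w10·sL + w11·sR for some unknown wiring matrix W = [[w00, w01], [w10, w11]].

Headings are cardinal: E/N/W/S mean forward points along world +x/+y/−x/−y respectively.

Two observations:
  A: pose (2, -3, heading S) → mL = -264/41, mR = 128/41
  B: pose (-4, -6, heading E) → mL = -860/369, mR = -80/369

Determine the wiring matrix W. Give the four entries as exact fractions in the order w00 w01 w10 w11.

-1/2 -1/2 1 -1

obs A: pose=(2,-3,S) → sL=8, sR=200/41, mL=-264/41, mR=128/41
obs B: pose=(-4,-6,E) → sL=20/9, sR=100/41, mL=-860/369, mR=-80/369
sensor matrix S = [[8, 200/41], [20/9, 100/41]]; det S = 3200/369
solve [mL_A; mL_B] = S·[w00; w01] and [mR_A; mR_B] = S·[w10; w11]:
  w00 = -1/2, w01 = -1/2, w10 = 1, w11 = -1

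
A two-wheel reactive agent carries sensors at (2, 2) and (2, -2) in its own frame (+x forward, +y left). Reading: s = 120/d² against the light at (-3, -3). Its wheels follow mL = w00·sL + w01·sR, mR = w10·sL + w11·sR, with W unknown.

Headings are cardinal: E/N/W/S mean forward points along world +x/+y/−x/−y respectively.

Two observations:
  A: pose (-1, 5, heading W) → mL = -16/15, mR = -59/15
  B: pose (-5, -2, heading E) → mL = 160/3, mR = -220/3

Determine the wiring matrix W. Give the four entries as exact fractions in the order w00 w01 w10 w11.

obs A: pose=(-1,5,W) → sL=10/3, sR=6/5, mL=-16/15, mR=-59/15
obs B: pose=(-5,-2,E) → sL=40/3, sR=120, mL=160/3, mR=-220/3
sensor matrix S = [[10/3, 6/5], [40/3, 120]]; det S = 384
solve [mL_A; mL_B] = S·[w00; w01] and [mR_A; mR_B] = S·[w10; w11]:
  w00 = -1/2, w01 = 1/2, w10 = -1, w11 = -1/2

-1/2 1/2 -1 -1/2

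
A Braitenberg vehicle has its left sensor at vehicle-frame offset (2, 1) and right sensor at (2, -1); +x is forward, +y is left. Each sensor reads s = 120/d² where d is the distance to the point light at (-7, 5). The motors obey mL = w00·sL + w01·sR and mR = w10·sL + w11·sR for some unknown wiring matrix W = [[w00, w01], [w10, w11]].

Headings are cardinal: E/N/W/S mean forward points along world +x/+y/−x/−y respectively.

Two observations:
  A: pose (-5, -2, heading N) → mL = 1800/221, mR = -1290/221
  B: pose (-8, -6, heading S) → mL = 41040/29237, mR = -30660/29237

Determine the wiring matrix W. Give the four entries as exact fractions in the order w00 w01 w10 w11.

obs A: pose=(-5,-2,N) → sL=60/13, sR=60/17, mL=1800/221, mR=-1290/221
obs B: pose=(-8,-6,S) → sL=120/169, sR=120/173, mL=41040/29237, mR=-30660/29237
sensor matrix S = [[60/13, 60/17], [120/169, 120/173]]; det S = 345600/497029
solve [mL_A; mL_B] = S·[w00; w01] and [mR_A; mR_B] = S·[w10; w11]:
  w00 = 1, w01 = 1, w10 = -1/2, w11 = -1

1 1 -1/2 -1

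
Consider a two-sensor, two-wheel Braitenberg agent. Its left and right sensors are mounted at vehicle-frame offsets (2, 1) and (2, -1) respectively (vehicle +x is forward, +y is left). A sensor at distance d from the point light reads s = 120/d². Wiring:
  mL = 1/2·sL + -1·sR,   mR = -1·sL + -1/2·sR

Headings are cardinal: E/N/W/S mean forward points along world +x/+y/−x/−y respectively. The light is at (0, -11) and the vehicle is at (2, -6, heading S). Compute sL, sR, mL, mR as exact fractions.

left sensor world pos  = (3, -8); dL² = 18
right sensor world pos = (1, -8); dR² = 10
sL = 120/18 = 20/3
sR = 120/10 = 12
mL = 1/2·sL + -1·sR = -26/3
mR = -1·sL + -1/2·sR = -38/3

20/3 12 -26/3 -38/3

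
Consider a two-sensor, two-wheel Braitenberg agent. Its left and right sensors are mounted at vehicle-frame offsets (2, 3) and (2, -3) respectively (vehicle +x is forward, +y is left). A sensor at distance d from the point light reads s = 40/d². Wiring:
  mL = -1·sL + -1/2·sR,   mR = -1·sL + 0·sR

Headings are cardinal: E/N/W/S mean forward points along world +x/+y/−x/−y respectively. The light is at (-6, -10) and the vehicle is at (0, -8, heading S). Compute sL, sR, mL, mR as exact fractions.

40/81 40/9 -220/81 -40/81

left sensor world pos  = (3, -10); dL² = 81
right sensor world pos = (-3, -10); dR² = 9
sL = 40/81 = 40/81
sR = 40/9 = 40/9
mL = -1·sL + -1/2·sR = -220/81
mR = -1·sL + 0·sR = -40/81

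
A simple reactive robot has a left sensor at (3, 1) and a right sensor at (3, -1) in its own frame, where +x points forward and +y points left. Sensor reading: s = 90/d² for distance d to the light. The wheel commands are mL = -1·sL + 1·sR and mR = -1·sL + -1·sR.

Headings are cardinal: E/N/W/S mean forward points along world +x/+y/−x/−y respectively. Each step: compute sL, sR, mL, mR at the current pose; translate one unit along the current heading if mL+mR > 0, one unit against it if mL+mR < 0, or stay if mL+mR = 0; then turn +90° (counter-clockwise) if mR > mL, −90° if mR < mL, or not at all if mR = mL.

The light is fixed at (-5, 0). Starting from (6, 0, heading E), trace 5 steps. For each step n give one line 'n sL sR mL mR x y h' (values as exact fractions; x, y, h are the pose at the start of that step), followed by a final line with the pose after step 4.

0 90/197 90/197 0 -180/197 6 0 E
1 9/13 1 4/13 -22/13 5 0 S
2 90/49 90/53 -360/2597 -9180/2597 5 1 W
3 45/58 9/16 -99/464 -621/464 6 1 N
4 90/197 90/197 0 -180/197 6 0 E
final 5 0 S

n=0: pose=(6,0,E); sL=90/197, sR=90/197; mL=0, mR=-180/197; mL+mR=-180/197 → advance -1; mR−mL=-180/197 → turn -1·90°
n=1: pose=(5,0,S); sL=9/13, sR=1; mL=4/13, mR=-22/13; mL+mR=-18/13 → advance -1; mR−mL=-2 → turn -1·90°
n=2: pose=(5,1,W); sL=90/49, sR=90/53; mL=-360/2597, mR=-9180/2597; mL+mR=-180/49 → advance -1; mR−mL=-180/53 → turn -1·90°
n=3: pose=(6,1,N); sL=45/58, sR=9/16; mL=-99/464, mR=-621/464; mL+mR=-45/29 → advance -1; mR−mL=-9/8 → turn -1·90°
n=4: pose=(6,0,E); sL=90/197, sR=90/197; mL=0, mR=-180/197; mL+mR=-180/197 → advance -1; mR−mL=-180/197 → turn -1·90°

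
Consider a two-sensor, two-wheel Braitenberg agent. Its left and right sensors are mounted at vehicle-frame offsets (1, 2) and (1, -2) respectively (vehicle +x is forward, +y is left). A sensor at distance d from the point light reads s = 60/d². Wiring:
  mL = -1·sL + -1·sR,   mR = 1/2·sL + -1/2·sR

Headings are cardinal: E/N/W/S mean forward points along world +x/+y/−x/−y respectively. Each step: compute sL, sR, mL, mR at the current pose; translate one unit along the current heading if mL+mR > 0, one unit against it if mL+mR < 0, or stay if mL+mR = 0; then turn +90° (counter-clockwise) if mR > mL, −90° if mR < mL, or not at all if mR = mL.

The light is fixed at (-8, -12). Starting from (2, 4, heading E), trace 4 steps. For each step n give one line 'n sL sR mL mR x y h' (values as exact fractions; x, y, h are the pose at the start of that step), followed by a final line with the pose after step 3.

0 12/89 60/317 -9144/28213 -768/28213 2 4 E
1 30/169 6/41 -2244/6929 108/6929 1 4 N
2 60/233 60/353 -35160/82249 3600/82249 1 3 W
3 3/17 3/13 -90/221 -6/221 2 3 S
final 2 4 E

n=0: pose=(2,4,E); sL=12/89, sR=60/317; mL=-9144/28213, mR=-768/28213; mL+mR=-9912/28213 → advance -1; mR−mL=8376/28213 → turn +1·90°
n=1: pose=(1,4,N); sL=30/169, sR=6/41; mL=-2244/6929, mR=108/6929; mL+mR=-2136/6929 → advance -1; mR−mL=2352/6929 → turn +1·90°
n=2: pose=(1,3,W); sL=60/233, sR=60/353; mL=-35160/82249, mR=3600/82249; mL+mR=-31560/82249 → advance -1; mR−mL=38760/82249 → turn +1·90°
n=3: pose=(2,3,S); sL=3/17, sR=3/13; mL=-90/221, mR=-6/221; mL+mR=-96/221 → advance -1; mR−mL=84/221 → turn +1·90°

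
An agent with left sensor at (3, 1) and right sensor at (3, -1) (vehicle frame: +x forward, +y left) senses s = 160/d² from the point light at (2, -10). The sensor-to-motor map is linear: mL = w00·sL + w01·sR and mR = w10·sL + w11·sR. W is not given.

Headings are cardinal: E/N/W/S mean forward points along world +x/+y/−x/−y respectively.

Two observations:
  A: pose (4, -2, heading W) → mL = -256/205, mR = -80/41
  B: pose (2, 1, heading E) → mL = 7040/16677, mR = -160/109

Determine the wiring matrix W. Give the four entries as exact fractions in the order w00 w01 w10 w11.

obs A: pose=(4,-2,W) → sL=16/5, sR=80/41, mL=-256/205, mR=-80/41
obs B: pose=(2,1,E) → sL=160/153, sR=160/109, mL=7040/16677, mR=-160/109
sensor matrix S = [[16/5, 80/41], [160/153, 160/109]]; det S = 1816576/683757
solve [mL_A; mL_B] = S·[w00; w01] and [mR_A; mR_B] = S·[w10; w11]:
  w00 = -1, w01 = 1, w10 = 0, w11 = -1

-1 1 0 -1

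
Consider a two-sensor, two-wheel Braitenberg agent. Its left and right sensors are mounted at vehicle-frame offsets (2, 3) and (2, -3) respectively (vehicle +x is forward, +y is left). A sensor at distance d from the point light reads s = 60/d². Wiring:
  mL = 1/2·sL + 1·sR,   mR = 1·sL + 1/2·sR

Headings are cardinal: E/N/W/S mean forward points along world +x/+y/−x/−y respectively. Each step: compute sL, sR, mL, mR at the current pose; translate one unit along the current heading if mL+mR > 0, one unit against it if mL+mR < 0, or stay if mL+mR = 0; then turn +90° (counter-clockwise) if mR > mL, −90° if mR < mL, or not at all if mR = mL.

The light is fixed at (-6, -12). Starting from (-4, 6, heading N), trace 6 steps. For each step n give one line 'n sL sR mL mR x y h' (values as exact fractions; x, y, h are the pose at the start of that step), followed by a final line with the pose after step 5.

n=0: pose=(-4,6,N); sL=60/401, sR=12/85; mL=7362/34085, mR=7506/34085; mL+mR=14868/34085 → advance +1; mR−mL=144/34085 → turn +1·90°
n=1: pose=(-4,7,W); sL=15/64, sR=15/121; mL=3735/15488, mR=2295/7744; mL+mR=8325/15488 → advance +1; mR−mL=855/15488 → turn +1·90°
n=2: pose=(-5,7,S); sL=12/61, sR=60/293; mL=5418/17873, mR=5346/17873; mL+mR=10764/17873 → advance +1; mR−mL=-72/17873 → turn -1·90°
n=3: pose=(-5,6,W); sL=30/113, sR=30/221; mL=6705/24973, mR=8325/24973; mL+mR=15030/24973 → advance +1; mR−mL=1620/24973 → turn +1·90°
n=4: pose=(-6,6,S); sL=12/53, sR=12/53; mL=18/53, mR=18/53; mL+mR=36/53 → advance +1; mR−mL=0 → turn +0·90°
n=5: pose=(-6,5,S); sL=10/39, sR=10/39; mL=5/13, mR=5/13; mL+mR=10/13 → advance +1; mR−mL=0 → turn +0·90°

0 60/401 12/85 7362/34085 7506/34085 -4 6 N
1 15/64 15/121 3735/15488 2295/7744 -4 7 W
2 12/61 60/293 5418/17873 5346/17873 -5 7 S
3 30/113 30/221 6705/24973 8325/24973 -5 6 W
4 12/53 12/53 18/53 18/53 -6 6 S
5 10/39 10/39 5/13 5/13 -6 5 S
final -6 4 S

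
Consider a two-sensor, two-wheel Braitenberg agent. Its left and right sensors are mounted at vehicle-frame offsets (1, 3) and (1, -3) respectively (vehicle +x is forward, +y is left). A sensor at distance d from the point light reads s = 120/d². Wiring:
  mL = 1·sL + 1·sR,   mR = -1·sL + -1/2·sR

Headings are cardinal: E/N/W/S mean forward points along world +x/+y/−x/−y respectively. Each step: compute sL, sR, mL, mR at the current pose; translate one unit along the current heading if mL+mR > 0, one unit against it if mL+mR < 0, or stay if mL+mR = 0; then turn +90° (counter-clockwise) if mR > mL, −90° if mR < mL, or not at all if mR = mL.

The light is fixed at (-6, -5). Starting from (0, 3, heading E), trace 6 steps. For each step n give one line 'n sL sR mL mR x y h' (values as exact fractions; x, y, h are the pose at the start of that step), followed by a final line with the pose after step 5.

n=0: pose=(0,3,E); sL=12/17, sR=60/37; mL=1464/629, mR=-954/629; mL+mR=30/37 → advance +1; mR−mL=-2418/629 → turn -1·90°
n=1: pose=(1,3,S); sL=120/149, sR=24/13; mL=5136/1937, mR=-3348/1937; mL+mR=12/13 → advance +1; mR−mL=-8484/1937 → turn -1·90°
n=2: pose=(1,2,W); sL=30/13, sR=15/17; mL=705/221, mR=-1215/442; mL+mR=15/34 → advance +1; mR−mL=-2625/442 → turn -1·90°
n=3: pose=(0,2,N); sL=120/73, sR=24/29; mL=5232/2117, mR=-4356/2117; mL+mR=12/29 → advance +1; mR−mL=-9588/2117 → turn -1·90°
n=4: pose=(0,3,E); sL=12/17, sR=60/37; mL=1464/629, mR=-954/629; mL+mR=30/37 → advance +1; mR−mL=-2418/629 → turn -1·90°
n=5: pose=(1,3,S); sL=120/149, sR=24/13; mL=5136/1937, mR=-3348/1937; mL+mR=12/13 → advance +1; mR−mL=-8484/1937 → turn -1·90°

0 12/17 60/37 1464/629 -954/629 0 3 E
1 120/149 24/13 5136/1937 -3348/1937 1 3 S
2 30/13 15/17 705/221 -1215/442 1 2 W
3 120/73 24/29 5232/2117 -4356/2117 0 2 N
4 12/17 60/37 1464/629 -954/629 0 3 E
5 120/149 24/13 5136/1937 -3348/1937 1 3 S
final 1 2 W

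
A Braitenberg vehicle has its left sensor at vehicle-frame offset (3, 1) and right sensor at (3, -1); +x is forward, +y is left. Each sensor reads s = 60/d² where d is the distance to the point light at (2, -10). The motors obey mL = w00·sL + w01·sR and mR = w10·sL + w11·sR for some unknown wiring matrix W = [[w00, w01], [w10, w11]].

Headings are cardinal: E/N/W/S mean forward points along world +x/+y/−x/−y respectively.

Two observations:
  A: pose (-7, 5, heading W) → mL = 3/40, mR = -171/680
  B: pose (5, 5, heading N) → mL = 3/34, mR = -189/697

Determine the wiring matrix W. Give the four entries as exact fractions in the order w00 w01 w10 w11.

obs A: pose=(-7,5,W) → sL=3/17, sR=3/20, mL=3/40, mR=-171/680
obs B: pose=(5,5,N) → sL=15/82, sR=3/17, mL=3/34, mR=-189/697
sensor matrix S = [[3/17, 3/20], [15/82, 3/17]]; det S = 351/94792
solve [mL_A; mL_B] = S·[w00; w01] and [mR_A; mR_B] = S·[w10; w11]:
  w00 = 0, w01 = 1/2, w10 = -1, w11 = -1/2

0 1/2 -1 -1/2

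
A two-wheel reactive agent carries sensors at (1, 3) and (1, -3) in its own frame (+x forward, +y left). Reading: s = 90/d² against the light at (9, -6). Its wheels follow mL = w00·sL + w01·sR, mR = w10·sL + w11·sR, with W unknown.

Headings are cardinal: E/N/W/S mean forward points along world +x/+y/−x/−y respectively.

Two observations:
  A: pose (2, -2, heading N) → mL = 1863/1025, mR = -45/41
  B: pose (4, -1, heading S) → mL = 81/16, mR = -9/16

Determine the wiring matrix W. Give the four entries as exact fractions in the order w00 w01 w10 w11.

obs A: pose=(2,-2,N) → sL=18/25, sR=90/41, mL=1863/1025, mR=-45/41
obs B: pose=(4,-1,S) → sL=9/2, sR=9/8, mL=81/16, mR=-9/16
sensor matrix S = [[18/25, 90/41], [9/2, 9/8]]; det S = -37179/4100
solve [mL_A; mL_B] = S·[w00; w01] and [mR_A; mR_B] = S·[w10; w11]:
  w00 = 1, w01 = 1/2, w10 = 0, w11 = -1/2

1 1/2 0 -1/2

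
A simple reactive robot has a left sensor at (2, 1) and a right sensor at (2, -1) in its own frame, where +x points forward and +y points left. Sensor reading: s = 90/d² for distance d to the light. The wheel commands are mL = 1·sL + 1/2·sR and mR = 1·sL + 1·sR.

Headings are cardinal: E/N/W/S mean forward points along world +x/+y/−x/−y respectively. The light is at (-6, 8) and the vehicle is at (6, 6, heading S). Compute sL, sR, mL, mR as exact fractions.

left sensor world pos  = (7, 4); dL² = 185
right sensor world pos = (5, 4); dR² = 137
sL = 90/185 = 18/37
sR = 90/137 = 90/137
mL = 1·sL + 1/2·sR = 4131/5069
mR = 1·sL + 1·sR = 5796/5069

18/37 90/137 4131/5069 5796/5069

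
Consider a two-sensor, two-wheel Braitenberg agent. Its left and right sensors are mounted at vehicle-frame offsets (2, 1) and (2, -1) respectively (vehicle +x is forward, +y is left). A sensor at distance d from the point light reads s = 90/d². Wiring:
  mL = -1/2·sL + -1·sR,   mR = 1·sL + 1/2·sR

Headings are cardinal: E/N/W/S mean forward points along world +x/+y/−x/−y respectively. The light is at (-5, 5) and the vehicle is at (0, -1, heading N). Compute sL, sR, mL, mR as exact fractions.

45/16 45/26 -1305/416 765/208

left sensor world pos  = (-1, 1); dL² = 32
right sensor world pos = (1, 1); dR² = 52
sL = 90/32 = 45/16
sR = 90/52 = 45/26
mL = -1/2·sL + -1·sR = -1305/416
mR = 1·sL + 1/2·sR = 765/208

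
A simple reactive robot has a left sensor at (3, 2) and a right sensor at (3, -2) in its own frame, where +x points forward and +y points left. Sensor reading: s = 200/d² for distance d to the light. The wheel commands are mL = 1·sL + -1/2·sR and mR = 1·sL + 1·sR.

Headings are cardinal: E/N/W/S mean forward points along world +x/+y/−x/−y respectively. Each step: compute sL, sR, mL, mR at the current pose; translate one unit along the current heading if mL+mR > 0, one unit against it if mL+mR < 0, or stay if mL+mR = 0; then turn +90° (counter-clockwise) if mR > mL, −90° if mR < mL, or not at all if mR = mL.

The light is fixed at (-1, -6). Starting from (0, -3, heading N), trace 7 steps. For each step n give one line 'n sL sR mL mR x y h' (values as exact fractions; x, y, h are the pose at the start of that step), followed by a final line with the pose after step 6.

0 200/37 40/9 1060/333 3280/333 0 -3 N
1 25 5 45/2 30 0 -2 W
2 40 40 20 80 -1 -2 S
3 100/17 20 -70/17 440/17 -1 -3 E
4 200/37 40/9 1060/333 3280/333 0 -3 N
5 25 5 45/2 30 0 -2 W
6 40 40 20 80 -1 -2 S
final -1 -3 E

n=0: pose=(0,-3,N); sL=200/37, sR=40/9; mL=1060/333, mR=3280/333; mL+mR=4340/333 → advance +1; mR−mL=20/3 → turn +1·90°
n=1: pose=(0,-2,W); sL=25, sR=5; mL=45/2, mR=30; mL+mR=105/2 → advance +1; mR−mL=15/2 → turn +1·90°
n=2: pose=(-1,-2,S); sL=40, sR=40; mL=20, mR=80; mL+mR=100 → advance +1; mR−mL=60 → turn +1·90°
n=3: pose=(-1,-3,E); sL=100/17, sR=20; mL=-70/17, mR=440/17; mL+mR=370/17 → advance +1; mR−mL=30 → turn +1·90°
n=4: pose=(0,-3,N); sL=200/37, sR=40/9; mL=1060/333, mR=3280/333; mL+mR=4340/333 → advance +1; mR−mL=20/3 → turn +1·90°
n=5: pose=(0,-2,W); sL=25, sR=5; mL=45/2, mR=30; mL+mR=105/2 → advance +1; mR−mL=15/2 → turn +1·90°
n=6: pose=(-1,-2,S); sL=40, sR=40; mL=20, mR=80; mL+mR=100 → advance +1; mR−mL=60 → turn +1·90°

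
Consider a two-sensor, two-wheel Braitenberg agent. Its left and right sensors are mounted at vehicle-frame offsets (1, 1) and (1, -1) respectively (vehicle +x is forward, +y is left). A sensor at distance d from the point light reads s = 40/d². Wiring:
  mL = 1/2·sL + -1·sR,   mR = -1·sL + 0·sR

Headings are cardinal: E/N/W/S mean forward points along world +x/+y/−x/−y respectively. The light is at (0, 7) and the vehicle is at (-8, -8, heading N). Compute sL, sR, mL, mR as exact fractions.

left sensor world pos  = (-9, -7); dL² = 277
right sensor world pos = (-7, -7); dR² = 245
sL = 40/277 = 40/277
sR = 40/245 = 8/49
mL = 1/2·sL + -1·sR = -1236/13573
mR = -1·sL + 0·sR = -40/277

40/277 8/49 -1236/13573 -40/277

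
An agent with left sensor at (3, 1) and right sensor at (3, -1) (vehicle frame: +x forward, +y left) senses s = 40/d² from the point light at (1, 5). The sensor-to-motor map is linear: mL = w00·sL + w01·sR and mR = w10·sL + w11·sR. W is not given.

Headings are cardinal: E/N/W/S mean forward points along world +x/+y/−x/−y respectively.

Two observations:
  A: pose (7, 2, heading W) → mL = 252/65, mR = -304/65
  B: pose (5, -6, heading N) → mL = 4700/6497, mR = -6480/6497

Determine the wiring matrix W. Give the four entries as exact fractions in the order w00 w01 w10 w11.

1/2 1 -1 -1

obs A: pose=(7,2,W) → sL=8/5, sR=40/13, mL=252/65, mR=-304/65
obs B: pose=(5,-6,N) → sL=40/73, sR=40/89, mL=4700/6497, mR=-6480/6497
sensor matrix S = [[8/5, 40/13], [40/73, 40/89]]; det S = -81664/84461
solve [mL_A; mL_B] = S·[w00; w01] and [mR_A; mR_B] = S·[w10; w11]:
  w00 = 1/2, w01 = 1, w10 = -1, w11 = -1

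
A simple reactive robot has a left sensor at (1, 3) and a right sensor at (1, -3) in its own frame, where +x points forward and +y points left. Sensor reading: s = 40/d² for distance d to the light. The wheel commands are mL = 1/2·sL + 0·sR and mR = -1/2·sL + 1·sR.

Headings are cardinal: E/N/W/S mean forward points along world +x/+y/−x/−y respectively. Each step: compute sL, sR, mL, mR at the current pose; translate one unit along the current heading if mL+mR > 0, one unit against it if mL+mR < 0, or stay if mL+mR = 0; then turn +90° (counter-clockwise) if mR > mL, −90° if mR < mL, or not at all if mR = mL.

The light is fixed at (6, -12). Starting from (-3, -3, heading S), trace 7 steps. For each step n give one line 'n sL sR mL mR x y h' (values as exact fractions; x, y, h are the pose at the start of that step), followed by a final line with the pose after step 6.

0 2/5 5/26 1/5 -1/130 -3 -3 S
1 8/25 40/221 4/25 116/5525 -3 -4 W
2 4/25 4/13 2/25 74/325 -4 -4 N
3 40/157 8/53 20/157 196/8321 -4 -3 W
4 5/37 10/41 5/74 535/3034 -5 -3 N
5 40/193 40/313 20/193 1460/60409 -5 -2 W
6 20/173 20/101 10/173 2450/17473 -6 -2 N
final -6 -1 W

n=0: pose=(-3,-3,S); sL=2/5, sR=5/26; mL=1/5, mR=-1/130; mL+mR=5/26 → advance +1; mR−mL=-27/130 → turn -1·90°
n=1: pose=(-3,-4,W); sL=8/25, sR=40/221; mL=4/25, mR=116/5525; mL+mR=40/221 → advance +1; mR−mL=-768/5525 → turn -1·90°
n=2: pose=(-4,-4,N); sL=4/25, sR=4/13; mL=2/25, mR=74/325; mL+mR=4/13 → advance +1; mR−mL=48/325 → turn +1·90°
n=3: pose=(-4,-3,W); sL=40/157, sR=8/53; mL=20/157, mR=196/8321; mL+mR=8/53 → advance +1; mR−mL=-864/8321 → turn -1·90°
n=4: pose=(-5,-3,N); sL=5/37, sR=10/41; mL=5/74, mR=535/3034; mL+mR=10/41 → advance +1; mR−mL=165/1517 → turn +1·90°
n=5: pose=(-5,-2,W); sL=40/193, sR=40/313; mL=20/193, mR=1460/60409; mL+mR=40/313 → advance +1; mR−mL=-4800/60409 → turn -1·90°
n=6: pose=(-6,-2,N); sL=20/173, sR=20/101; mL=10/173, mR=2450/17473; mL+mR=20/101 → advance +1; mR−mL=1440/17473 → turn +1·90°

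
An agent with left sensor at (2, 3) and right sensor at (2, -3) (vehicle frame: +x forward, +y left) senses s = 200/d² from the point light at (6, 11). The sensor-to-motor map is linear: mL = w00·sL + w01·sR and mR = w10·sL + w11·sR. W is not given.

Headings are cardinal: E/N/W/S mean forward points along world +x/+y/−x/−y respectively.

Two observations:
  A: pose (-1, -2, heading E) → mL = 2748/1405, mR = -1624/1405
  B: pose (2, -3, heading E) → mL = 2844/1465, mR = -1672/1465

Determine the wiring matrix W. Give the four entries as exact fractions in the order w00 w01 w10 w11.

1 1/2 -1/2 -1/2

obs A: pose=(-1,-2,E) → sL=8/5, sR=200/281, mL=2748/1405, mR=-1624/1405
obs B: pose=(2,-3,E) → sL=8/5, sR=200/293, mL=2844/1465, mR=-1672/1465
sensor matrix S = [[8/5, 200/281], [8/5, 200/293]]; det S = -3840/82333
solve [mL_A; mL_B] = S·[w00; w01] and [mR_A; mR_B] = S·[w10; w11]:
  w00 = 1, w01 = 1/2, w10 = -1/2, w11 = -1/2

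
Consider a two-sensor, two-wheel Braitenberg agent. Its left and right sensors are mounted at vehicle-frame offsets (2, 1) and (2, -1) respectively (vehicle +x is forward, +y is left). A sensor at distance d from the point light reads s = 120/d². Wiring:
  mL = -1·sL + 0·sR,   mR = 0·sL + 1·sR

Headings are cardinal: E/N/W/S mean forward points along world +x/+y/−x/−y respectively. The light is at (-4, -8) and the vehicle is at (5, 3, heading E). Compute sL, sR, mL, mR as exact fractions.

left sensor world pos  = (7, 4); dL² = 265
right sensor world pos = (7, 2); dR² = 221
sL = 120/265 = 24/53
sR = 120/221 = 120/221
mL = -1·sL + 0·sR = -24/53
mR = 0·sL + 1·sR = 120/221

24/53 120/221 -24/53 120/221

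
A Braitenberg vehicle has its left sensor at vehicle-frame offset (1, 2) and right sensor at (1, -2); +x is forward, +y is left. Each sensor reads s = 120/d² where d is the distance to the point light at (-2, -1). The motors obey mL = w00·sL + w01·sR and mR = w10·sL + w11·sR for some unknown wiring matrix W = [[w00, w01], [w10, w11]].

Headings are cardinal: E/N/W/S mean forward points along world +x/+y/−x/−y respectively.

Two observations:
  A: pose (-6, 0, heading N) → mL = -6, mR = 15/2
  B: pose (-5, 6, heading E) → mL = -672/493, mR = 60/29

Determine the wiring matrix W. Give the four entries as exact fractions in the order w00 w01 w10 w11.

obs A: pose=(-6,0,N) → sL=3, sR=15, mL=-6, mR=15/2
obs B: pose=(-5,6,E) → sL=24/17, sR=120/29, mL=-672/493, mR=60/29
sensor matrix S = [[3, 15], [24/17, 120/29]]; det S = -4320/493
solve [mL_A; mL_B] = S·[w00; w01] and [mR_A; mR_B] = S·[w10; w11]:
  w00 = 1/2, w01 = -1/2, w10 = 0, w11 = 1/2

1/2 -1/2 0 1/2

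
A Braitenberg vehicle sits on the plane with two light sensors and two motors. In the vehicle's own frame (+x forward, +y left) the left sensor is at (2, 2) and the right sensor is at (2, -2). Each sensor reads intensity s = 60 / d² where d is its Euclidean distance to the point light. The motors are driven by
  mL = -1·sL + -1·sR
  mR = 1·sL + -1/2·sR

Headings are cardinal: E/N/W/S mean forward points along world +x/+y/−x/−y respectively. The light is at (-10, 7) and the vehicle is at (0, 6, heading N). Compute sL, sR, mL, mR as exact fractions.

12/13 12/29 -504/377 270/377

left sensor world pos  = (-2, 8); dL² = 65
right sensor world pos = (2, 8); dR² = 145
sL = 60/65 = 12/13
sR = 60/145 = 12/29
mL = -1·sL + -1·sR = -504/377
mR = 1·sL + -1/2·sR = 270/377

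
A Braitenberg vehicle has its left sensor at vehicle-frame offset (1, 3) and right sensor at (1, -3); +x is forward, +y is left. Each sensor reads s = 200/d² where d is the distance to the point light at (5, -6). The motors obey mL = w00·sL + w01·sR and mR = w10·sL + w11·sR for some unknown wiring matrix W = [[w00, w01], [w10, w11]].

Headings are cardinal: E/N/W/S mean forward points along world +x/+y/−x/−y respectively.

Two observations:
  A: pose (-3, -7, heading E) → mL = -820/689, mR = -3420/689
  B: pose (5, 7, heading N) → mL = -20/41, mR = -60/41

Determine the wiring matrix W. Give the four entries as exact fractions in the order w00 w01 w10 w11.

obs A: pose=(-3,-7,E) → sL=200/53, sR=40/13, mL=-820/689, mR=-3420/689
obs B: pose=(5,7,N) → sL=40/41, sR=40/41, mL=-20/41, mR=-60/41
sensor matrix S = [[200/53, 40/13], [40/41, 40/41]]; det S = 19200/28249
solve [mL_A; mL_B] = S·[w00; w01] and [mR_A; mR_B] = S·[w10; w11]:
  w00 = 1/2, w01 = -1, w10 = -1/2, w11 = -1

1/2 -1 -1/2 -1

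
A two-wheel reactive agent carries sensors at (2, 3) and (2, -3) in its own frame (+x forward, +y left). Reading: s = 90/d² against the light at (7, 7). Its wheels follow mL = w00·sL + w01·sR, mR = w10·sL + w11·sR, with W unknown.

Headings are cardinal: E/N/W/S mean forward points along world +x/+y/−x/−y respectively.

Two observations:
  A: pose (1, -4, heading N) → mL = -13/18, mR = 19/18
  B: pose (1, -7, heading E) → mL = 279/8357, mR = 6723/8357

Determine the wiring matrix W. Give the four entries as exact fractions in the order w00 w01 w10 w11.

1/2 -1 1 1/2

obs A: pose=(1,-4,N) → sL=5/9, sR=1, mL=-13/18, mR=19/18
obs B: pose=(1,-7,E) → sL=90/137, sR=18/61, mL=279/8357, mR=6723/8357
sensor matrix S = [[5/9, 1], [90/137, 18/61]]; det S = -4120/8357
solve [mL_A; mL_B] = S·[w00; w01] and [mR_A; mR_B] = S·[w10; w11]:
  w00 = 1/2, w01 = -1, w10 = 1, w11 = 1/2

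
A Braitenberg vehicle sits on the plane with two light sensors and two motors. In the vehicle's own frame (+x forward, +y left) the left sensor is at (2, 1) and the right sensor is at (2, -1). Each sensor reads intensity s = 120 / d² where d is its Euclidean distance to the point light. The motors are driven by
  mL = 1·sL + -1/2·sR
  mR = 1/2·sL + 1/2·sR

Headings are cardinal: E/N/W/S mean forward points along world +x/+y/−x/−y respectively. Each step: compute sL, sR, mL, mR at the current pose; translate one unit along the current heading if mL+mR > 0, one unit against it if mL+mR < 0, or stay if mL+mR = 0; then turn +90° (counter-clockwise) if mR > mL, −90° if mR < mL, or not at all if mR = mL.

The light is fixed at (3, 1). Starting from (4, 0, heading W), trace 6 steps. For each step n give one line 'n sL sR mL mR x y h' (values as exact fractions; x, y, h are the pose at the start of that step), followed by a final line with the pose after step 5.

0 24 120 -36 72 4 0 W
1 12 12 6 12 3 0 S
2 24 120/13 252/13 216/13 3 -1 E
3 6 15/2 9/4 27/4 4 -1 S
4 120/13 24/5 444/65 456/65 4 -2 E
5 60 12 54 36 5 -2 N
final 5 -1 E

n=0: pose=(4,0,W); sL=24, sR=120; mL=-36, mR=72; mL+mR=36 → advance +1; mR−mL=108 → turn +1·90°
n=1: pose=(3,0,S); sL=12, sR=12; mL=6, mR=12; mL+mR=18 → advance +1; mR−mL=6 → turn +1·90°
n=2: pose=(3,-1,E); sL=24, sR=120/13; mL=252/13, mR=216/13; mL+mR=36 → advance +1; mR−mL=-36/13 → turn -1·90°
n=3: pose=(4,-1,S); sL=6, sR=15/2; mL=9/4, mR=27/4; mL+mR=9 → advance +1; mR−mL=9/2 → turn +1·90°
n=4: pose=(4,-2,E); sL=120/13, sR=24/5; mL=444/65, mR=456/65; mL+mR=180/13 → advance +1; mR−mL=12/65 → turn +1·90°
n=5: pose=(5,-2,N); sL=60, sR=12; mL=54, mR=36; mL+mR=90 → advance +1; mR−mL=-18 → turn -1·90°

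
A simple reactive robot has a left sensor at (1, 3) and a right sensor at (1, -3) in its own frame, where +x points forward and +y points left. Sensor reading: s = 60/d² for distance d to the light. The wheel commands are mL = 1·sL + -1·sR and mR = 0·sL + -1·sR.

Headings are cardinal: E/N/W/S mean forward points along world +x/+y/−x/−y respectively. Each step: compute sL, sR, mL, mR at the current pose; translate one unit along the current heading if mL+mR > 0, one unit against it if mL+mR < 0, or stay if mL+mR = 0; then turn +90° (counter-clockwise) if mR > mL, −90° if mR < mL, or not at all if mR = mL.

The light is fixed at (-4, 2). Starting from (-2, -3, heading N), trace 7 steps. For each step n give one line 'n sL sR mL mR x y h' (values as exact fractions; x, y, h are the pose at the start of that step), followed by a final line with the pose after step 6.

0 60/17 60/41 1440/697 -60/41 -2 -3 N
1 6 30/29 144/29 -30/29 -2 -2 E
2 60/61 12/5 -432/305 -12/5 -1 -2 S
3 3/2 15 -27/2 -15 -1 -1 W
4 12 60/53 576/53 -60/53 0 -1 N
5 30/13 6/5 72/65 -6/5 0 0 E
6 4/3 20/3 -16/3 -20/3 -1 0 S
final -1 1 W

n=0: pose=(-2,-3,N); sL=60/17, sR=60/41; mL=1440/697, mR=-60/41; mL+mR=420/697 → advance +1; mR−mL=-60/17 → turn -1·90°
n=1: pose=(-2,-2,E); sL=6, sR=30/29; mL=144/29, mR=-30/29; mL+mR=114/29 → advance +1; mR−mL=-6 → turn -1·90°
n=2: pose=(-1,-2,S); sL=60/61, sR=12/5; mL=-432/305, mR=-12/5; mL+mR=-1164/305 → advance -1; mR−mL=-60/61 → turn -1·90°
n=3: pose=(-1,-1,W); sL=3/2, sR=15; mL=-27/2, mR=-15; mL+mR=-57/2 → advance -1; mR−mL=-3/2 → turn -1·90°
n=4: pose=(0,-1,N); sL=12, sR=60/53; mL=576/53, mR=-60/53; mL+mR=516/53 → advance +1; mR−mL=-12 → turn -1·90°
n=5: pose=(0,0,E); sL=30/13, sR=6/5; mL=72/65, mR=-6/5; mL+mR=-6/65 → advance -1; mR−mL=-30/13 → turn -1·90°
n=6: pose=(-1,0,S); sL=4/3, sR=20/3; mL=-16/3, mR=-20/3; mL+mR=-12 → advance -1; mR−mL=-4/3 → turn -1·90°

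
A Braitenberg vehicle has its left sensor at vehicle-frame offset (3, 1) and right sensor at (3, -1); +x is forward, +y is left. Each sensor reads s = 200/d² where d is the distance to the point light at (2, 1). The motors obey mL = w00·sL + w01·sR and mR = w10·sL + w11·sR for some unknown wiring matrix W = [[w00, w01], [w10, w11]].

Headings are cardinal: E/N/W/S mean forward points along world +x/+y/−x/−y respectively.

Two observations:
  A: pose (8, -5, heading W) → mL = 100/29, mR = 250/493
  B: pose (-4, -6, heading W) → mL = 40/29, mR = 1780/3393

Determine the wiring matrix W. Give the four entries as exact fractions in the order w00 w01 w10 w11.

obs A: pose=(8,-5,W) → sL=100/29, sR=100/17, mL=100/29, mR=250/493
obs B: pose=(-4,-6,W) → sL=40/29, sR=200/117, mL=40/29, mR=1780/3393
sensor matrix S = [[100/29, 100/17], [40/29, 200/117]]; det S = -128000/57681
solve [mL_A; mL_B] = S·[w00; w01] and [mR_A; mR_B] = S·[w10; w11]:
  w00 = 1, w01 = 0, w10 = 1, w11 = -1/2

1 0 1 -1/2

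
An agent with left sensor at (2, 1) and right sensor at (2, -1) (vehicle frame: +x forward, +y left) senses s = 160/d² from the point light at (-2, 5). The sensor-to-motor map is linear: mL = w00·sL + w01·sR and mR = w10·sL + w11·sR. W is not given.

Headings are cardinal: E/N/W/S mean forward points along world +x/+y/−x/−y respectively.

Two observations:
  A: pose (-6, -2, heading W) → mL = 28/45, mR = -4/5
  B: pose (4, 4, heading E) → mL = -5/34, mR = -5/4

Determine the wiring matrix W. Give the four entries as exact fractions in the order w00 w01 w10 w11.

obs A: pose=(-6,-2,W) → sL=8/5, sR=20/9, mL=28/45, mR=-4/5
obs B: pose=(4,4,E) → sL=5/2, sR=40/17, mL=-5/34, mR=-5/4
sensor matrix S = [[8/5, 20/9], [5/2, 40/17]]; det S = -274/153
solve [mL_A; mL_B] = S·[w00; w01] and [mR_A; mR_B] = S·[w10; w11]:
  w00 = -1, w01 = 1, w10 = -1/2, w11 = 0

-1 1 -1/2 0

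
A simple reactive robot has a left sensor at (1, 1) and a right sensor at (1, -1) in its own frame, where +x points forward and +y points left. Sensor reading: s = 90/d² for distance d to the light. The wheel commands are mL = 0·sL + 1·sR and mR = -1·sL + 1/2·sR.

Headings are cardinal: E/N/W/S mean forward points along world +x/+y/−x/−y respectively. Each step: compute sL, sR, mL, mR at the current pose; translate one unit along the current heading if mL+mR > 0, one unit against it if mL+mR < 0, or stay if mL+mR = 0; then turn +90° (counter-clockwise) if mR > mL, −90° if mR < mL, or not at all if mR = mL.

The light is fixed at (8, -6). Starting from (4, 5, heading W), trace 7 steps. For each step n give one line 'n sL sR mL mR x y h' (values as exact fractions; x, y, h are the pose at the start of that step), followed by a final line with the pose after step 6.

n=0: pose=(4,5,W); sL=18/25, sR=90/169; mL=90/169, mR=-1917/4225; mL+mR=333/4225 → advance +1; mR−mL=-4167/4225 → turn -1·90°
n=1: pose=(3,5,N); sL=1/2, sR=9/16; mL=9/16, mR=-7/32; mL+mR=11/32 → advance +1; mR−mL=-25/32 → turn -1·90°
n=2: pose=(3,6,E); sL=18/37, sR=90/137; mL=90/137, mR=-801/5069; mL+mR=2529/5069 → advance +1; mR−mL=-4131/5069 → turn -1·90°
n=3: pose=(4,6,S); sL=9/13, sR=45/73; mL=45/73, mR=-729/1898; mL+mR=441/1898 → advance +1; mR−mL=-1899/1898 → turn -1·90°
n=4: pose=(4,5,W); sL=18/25, sR=90/169; mL=90/169, mR=-1917/4225; mL+mR=333/4225 → advance +1; mR−mL=-4167/4225 → turn -1·90°
n=5: pose=(3,5,N); sL=1/2, sR=9/16; mL=9/16, mR=-7/32; mL+mR=11/32 → advance +1; mR−mL=-25/32 → turn -1·90°
n=6: pose=(3,6,E); sL=18/37, sR=90/137; mL=90/137, mR=-801/5069; mL+mR=2529/5069 → advance +1; mR−mL=-4131/5069 → turn -1·90°

0 18/25 90/169 90/169 -1917/4225 4 5 W
1 1/2 9/16 9/16 -7/32 3 5 N
2 18/37 90/137 90/137 -801/5069 3 6 E
3 9/13 45/73 45/73 -729/1898 4 6 S
4 18/25 90/169 90/169 -1917/4225 4 5 W
5 1/2 9/16 9/16 -7/32 3 5 N
6 18/37 90/137 90/137 -801/5069 3 6 E
final 4 6 S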